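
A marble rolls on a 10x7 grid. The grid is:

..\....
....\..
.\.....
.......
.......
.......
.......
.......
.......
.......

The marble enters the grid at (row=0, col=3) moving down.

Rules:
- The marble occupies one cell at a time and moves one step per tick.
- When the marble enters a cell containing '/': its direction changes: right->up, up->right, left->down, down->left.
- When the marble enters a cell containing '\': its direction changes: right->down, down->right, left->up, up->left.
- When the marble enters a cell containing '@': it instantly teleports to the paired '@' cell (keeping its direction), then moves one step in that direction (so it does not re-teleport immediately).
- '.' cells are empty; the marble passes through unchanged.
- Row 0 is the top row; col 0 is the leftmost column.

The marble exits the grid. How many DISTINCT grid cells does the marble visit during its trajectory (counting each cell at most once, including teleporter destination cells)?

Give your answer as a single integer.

Answer: 10

Derivation:
Step 1: enter (0,3), '.' pass, move down to (1,3)
Step 2: enter (1,3), '.' pass, move down to (2,3)
Step 3: enter (2,3), '.' pass, move down to (3,3)
Step 4: enter (3,3), '.' pass, move down to (4,3)
Step 5: enter (4,3), '.' pass, move down to (5,3)
Step 6: enter (5,3), '.' pass, move down to (6,3)
Step 7: enter (6,3), '.' pass, move down to (7,3)
Step 8: enter (7,3), '.' pass, move down to (8,3)
Step 9: enter (8,3), '.' pass, move down to (9,3)
Step 10: enter (9,3), '.' pass, move down to (10,3)
Step 11: at (10,3) — EXIT via bottom edge, pos 3
Distinct cells visited: 10 (path length 10)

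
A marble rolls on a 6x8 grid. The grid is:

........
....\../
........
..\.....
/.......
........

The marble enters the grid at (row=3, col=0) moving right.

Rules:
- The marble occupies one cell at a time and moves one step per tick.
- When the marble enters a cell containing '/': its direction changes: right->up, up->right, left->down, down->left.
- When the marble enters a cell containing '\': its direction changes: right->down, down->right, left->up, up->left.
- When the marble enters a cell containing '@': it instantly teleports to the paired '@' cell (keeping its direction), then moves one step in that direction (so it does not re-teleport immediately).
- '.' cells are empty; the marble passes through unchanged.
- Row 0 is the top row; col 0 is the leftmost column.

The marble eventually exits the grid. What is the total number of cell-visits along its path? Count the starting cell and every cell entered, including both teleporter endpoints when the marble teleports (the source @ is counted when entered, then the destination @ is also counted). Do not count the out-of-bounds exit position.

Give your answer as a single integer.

Answer: 5

Derivation:
Step 1: enter (3,0), '.' pass, move right to (3,1)
Step 2: enter (3,1), '.' pass, move right to (3,2)
Step 3: enter (3,2), '\' deflects right->down, move down to (4,2)
Step 4: enter (4,2), '.' pass, move down to (5,2)
Step 5: enter (5,2), '.' pass, move down to (6,2)
Step 6: at (6,2) — EXIT via bottom edge, pos 2
Path length (cell visits): 5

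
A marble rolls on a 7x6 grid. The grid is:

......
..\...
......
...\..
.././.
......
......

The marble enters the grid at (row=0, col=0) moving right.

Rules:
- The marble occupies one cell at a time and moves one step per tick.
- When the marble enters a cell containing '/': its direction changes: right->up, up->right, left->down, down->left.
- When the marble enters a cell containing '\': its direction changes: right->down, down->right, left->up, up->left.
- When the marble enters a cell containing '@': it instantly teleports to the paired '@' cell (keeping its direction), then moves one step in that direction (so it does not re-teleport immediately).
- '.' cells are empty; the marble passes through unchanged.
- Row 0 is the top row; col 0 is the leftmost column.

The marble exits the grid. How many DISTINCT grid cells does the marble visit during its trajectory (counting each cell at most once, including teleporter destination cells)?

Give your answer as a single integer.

Step 1: enter (0,0), '.' pass, move right to (0,1)
Step 2: enter (0,1), '.' pass, move right to (0,2)
Step 3: enter (0,2), '.' pass, move right to (0,3)
Step 4: enter (0,3), '.' pass, move right to (0,4)
Step 5: enter (0,4), '.' pass, move right to (0,5)
Step 6: enter (0,5), '.' pass, move right to (0,6)
Step 7: at (0,6) — EXIT via right edge, pos 0
Distinct cells visited: 6 (path length 6)

Answer: 6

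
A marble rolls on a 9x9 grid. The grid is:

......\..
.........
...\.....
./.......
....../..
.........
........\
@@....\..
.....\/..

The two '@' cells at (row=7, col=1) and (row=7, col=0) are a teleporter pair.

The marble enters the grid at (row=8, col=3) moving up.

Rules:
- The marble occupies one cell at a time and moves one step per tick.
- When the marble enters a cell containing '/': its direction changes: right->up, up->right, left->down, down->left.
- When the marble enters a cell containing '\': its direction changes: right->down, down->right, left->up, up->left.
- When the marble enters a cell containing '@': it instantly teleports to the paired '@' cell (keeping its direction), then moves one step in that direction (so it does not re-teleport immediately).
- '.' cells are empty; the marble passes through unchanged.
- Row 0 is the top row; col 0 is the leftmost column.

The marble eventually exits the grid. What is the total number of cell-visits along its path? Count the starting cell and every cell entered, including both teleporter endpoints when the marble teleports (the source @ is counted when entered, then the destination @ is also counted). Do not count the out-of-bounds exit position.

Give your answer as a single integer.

Answer: 10

Derivation:
Step 1: enter (8,3), '.' pass, move up to (7,3)
Step 2: enter (7,3), '.' pass, move up to (6,3)
Step 3: enter (6,3), '.' pass, move up to (5,3)
Step 4: enter (5,3), '.' pass, move up to (4,3)
Step 5: enter (4,3), '.' pass, move up to (3,3)
Step 6: enter (3,3), '.' pass, move up to (2,3)
Step 7: enter (2,3), '\' deflects up->left, move left to (2,2)
Step 8: enter (2,2), '.' pass, move left to (2,1)
Step 9: enter (2,1), '.' pass, move left to (2,0)
Step 10: enter (2,0), '.' pass, move left to (2,-1)
Step 11: at (2,-1) — EXIT via left edge, pos 2
Path length (cell visits): 10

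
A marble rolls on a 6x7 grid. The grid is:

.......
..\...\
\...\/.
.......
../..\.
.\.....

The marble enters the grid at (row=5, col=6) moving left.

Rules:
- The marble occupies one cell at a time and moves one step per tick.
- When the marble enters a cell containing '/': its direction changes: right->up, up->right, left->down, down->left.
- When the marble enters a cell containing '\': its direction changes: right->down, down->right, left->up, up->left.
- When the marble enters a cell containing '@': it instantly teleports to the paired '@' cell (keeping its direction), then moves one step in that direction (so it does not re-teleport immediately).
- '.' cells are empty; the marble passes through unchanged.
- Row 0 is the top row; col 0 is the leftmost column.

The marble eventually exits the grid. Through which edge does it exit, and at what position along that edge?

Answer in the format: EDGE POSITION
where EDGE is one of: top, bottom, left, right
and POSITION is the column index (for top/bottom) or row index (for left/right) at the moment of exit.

Answer: top 1

Derivation:
Step 1: enter (5,6), '.' pass, move left to (5,5)
Step 2: enter (5,5), '.' pass, move left to (5,4)
Step 3: enter (5,4), '.' pass, move left to (5,3)
Step 4: enter (5,3), '.' pass, move left to (5,2)
Step 5: enter (5,2), '.' pass, move left to (5,1)
Step 6: enter (5,1), '\' deflects left->up, move up to (4,1)
Step 7: enter (4,1), '.' pass, move up to (3,1)
Step 8: enter (3,1), '.' pass, move up to (2,1)
Step 9: enter (2,1), '.' pass, move up to (1,1)
Step 10: enter (1,1), '.' pass, move up to (0,1)
Step 11: enter (0,1), '.' pass, move up to (-1,1)
Step 12: at (-1,1) — EXIT via top edge, pos 1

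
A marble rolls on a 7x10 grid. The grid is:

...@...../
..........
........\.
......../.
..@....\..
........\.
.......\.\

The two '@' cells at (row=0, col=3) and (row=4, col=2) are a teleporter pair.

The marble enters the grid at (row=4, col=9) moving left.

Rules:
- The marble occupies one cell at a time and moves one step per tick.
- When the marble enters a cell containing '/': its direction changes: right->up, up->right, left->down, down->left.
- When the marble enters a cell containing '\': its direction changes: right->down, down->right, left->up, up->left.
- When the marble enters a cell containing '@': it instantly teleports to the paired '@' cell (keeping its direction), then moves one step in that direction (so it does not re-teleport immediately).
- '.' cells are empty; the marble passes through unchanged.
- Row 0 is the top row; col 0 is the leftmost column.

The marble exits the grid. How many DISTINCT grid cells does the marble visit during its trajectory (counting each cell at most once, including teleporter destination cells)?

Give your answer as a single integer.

Answer: 7

Derivation:
Step 1: enter (4,9), '.' pass, move left to (4,8)
Step 2: enter (4,8), '.' pass, move left to (4,7)
Step 3: enter (4,7), '\' deflects left->up, move up to (3,7)
Step 4: enter (3,7), '.' pass, move up to (2,7)
Step 5: enter (2,7), '.' pass, move up to (1,7)
Step 6: enter (1,7), '.' pass, move up to (0,7)
Step 7: enter (0,7), '.' pass, move up to (-1,7)
Step 8: at (-1,7) — EXIT via top edge, pos 7
Distinct cells visited: 7 (path length 7)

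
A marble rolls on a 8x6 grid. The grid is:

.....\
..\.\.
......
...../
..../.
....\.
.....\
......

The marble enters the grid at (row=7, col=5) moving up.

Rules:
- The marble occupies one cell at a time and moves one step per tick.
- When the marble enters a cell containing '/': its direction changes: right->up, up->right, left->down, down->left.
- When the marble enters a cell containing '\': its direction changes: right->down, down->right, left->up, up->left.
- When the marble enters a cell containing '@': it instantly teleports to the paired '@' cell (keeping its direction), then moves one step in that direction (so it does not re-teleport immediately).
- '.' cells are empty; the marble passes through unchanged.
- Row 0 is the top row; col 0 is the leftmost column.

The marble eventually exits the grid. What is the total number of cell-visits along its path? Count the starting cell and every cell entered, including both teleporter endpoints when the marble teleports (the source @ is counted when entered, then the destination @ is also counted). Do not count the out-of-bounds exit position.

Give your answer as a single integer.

Answer: 7

Derivation:
Step 1: enter (7,5), '.' pass, move up to (6,5)
Step 2: enter (6,5), '\' deflects up->left, move left to (6,4)
Step 3: enter (6,4), '.' pass, move left to (6,3)
Step 4: enter (6,3), '.' pass, move left to (6,2)
Step 5: enter (6,2), '.' pass, move left to (6,1)
Step 6: enter (6,1), '.' pass, move left to (6,0)
Step 7: enter (6,0), '.' pass, move left to (6,-1)
Step 8: at (6,-1) — EXIT via left edge, pos 6
Path length (cell visits): 7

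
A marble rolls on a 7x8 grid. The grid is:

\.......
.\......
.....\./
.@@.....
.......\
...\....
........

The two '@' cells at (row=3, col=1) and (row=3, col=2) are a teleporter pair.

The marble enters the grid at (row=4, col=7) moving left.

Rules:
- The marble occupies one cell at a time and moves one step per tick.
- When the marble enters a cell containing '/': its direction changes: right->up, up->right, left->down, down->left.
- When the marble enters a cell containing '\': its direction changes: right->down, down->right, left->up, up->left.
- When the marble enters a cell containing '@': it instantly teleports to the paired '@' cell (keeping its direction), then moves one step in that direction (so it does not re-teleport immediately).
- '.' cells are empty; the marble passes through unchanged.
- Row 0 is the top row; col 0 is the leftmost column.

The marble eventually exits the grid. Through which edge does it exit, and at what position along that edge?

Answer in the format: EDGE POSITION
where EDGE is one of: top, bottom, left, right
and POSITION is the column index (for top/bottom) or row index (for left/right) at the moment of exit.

Step 1: enter (4,7), '\' deflects left->up, move up to (3,7)
Step 2: enter (3,7), '.' pass, move up to (2,7)
Step 3: enter (2,7), '/' deflects up->right, move right to (2,8)
Step 4: at (2,8) — EXIT via right edge, pos 2

Answer: right 2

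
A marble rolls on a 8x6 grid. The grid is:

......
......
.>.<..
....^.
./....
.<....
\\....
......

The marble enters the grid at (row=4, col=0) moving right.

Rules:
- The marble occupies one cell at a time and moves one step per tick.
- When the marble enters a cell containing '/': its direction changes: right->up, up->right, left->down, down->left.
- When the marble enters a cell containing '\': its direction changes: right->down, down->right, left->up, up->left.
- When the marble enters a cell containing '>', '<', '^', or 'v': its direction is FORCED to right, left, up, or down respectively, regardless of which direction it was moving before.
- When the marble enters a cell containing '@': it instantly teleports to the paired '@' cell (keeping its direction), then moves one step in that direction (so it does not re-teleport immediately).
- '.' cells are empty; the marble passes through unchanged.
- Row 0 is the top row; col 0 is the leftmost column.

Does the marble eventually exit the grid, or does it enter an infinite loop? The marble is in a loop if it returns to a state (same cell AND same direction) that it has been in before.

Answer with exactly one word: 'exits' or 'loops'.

Step 1: enter (4,0), '.' pass, move right to (4,1)
Step 2: enter (4,1), '/' deflects right->up, move up to (3,1)
Step 3: enter (3,1), '.' pass, move up to (2,1)
Step 4: enter (2,1), '>' forces up->right, move right to (2,2)
Step 5: enter (2,2), '.' pass, move right to (2,3)
Step 6: enter (2,3), '<' forces right->left, move left to (2,2)
Step 7: enter (2,2), '.' pass, move left to (2,1)
Step 8: enter (2,1), '>' forces left->right, move right to (2,2)
Step 9: at (2,2) dir=right — LOOP DETECTED (seen before)

Answer: loops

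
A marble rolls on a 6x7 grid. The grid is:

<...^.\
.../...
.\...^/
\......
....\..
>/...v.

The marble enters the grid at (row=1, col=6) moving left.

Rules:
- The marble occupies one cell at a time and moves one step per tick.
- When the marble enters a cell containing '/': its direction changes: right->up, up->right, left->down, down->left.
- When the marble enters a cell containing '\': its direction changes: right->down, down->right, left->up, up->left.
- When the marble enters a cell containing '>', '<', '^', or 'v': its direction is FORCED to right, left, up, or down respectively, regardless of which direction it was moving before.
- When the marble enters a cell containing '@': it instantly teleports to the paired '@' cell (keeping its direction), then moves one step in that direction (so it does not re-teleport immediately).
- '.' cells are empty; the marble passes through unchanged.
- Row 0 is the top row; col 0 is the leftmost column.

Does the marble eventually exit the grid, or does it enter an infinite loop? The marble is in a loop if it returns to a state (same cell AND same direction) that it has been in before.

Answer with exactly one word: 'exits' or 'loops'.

Step 1: enter (1,6), '.' pass, move left to (1,5)
Step 2: enter (1,5), '.' pass, move left to (1,4)
Step 3: enter (1,4), '.' pass, move left to (1,3)
Step 4: enter (1,3), '/' deflects left->down, move down to (2,3)
Step 5: enter (2,3), '.' pass, move down to (3,3)
Step 6: enter (3,3), '.' pass, move down to (4,3)
Step 7: enter (4,3), '.' pass, move down to (5,3)
Step 8: enter (5,3), '.' pass, move down to (6,3)
Step 9: at (6,3) — EXIT via bottom edge, pos 3

Answer: exits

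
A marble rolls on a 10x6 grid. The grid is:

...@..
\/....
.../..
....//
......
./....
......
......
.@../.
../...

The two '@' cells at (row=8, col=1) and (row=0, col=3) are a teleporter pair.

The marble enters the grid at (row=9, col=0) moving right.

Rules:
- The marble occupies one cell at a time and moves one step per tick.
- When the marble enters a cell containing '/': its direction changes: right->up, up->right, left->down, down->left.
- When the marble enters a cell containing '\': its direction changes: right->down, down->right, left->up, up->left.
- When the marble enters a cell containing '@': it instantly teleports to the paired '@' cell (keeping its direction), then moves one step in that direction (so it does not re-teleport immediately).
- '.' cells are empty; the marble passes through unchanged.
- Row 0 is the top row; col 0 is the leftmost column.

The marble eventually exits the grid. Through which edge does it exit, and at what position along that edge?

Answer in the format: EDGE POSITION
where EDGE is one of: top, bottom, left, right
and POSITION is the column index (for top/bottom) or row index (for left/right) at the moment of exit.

Step 1: enter (9,0), '.' pass, move right to (9,1)
Step 2: enter (9,1), '.' pass, move right to (9,2)
Step 3: enter (9,2), '/' deflects right->up, move up to (8,2)
Step 4: enter (8,2), '.' pass, move up to (7,2)
Step 5: enter (7,2), '.' pass, move up to (6,2)
Step 6: enter (6,2), '.' pass, move up to (5,2)
Step 7: enter (5,2), '.' pass, move up to (4,2)
Step 8: enter (4,2), '.' pass, move up to (3,2)
Step 9: enter (3,2), '.' pass, move up to (2,2)
Step 10: enter (2,2), '.' pass, move up to (1,2)
Step 11: enter (1,2), '.' pass, move up to (0,2)
Step 12: enter (0,2), '.' pass, move up to (-1,2)
Step 13: at (-1,2) — EXIT via top edge, pos 2

Answer: top 2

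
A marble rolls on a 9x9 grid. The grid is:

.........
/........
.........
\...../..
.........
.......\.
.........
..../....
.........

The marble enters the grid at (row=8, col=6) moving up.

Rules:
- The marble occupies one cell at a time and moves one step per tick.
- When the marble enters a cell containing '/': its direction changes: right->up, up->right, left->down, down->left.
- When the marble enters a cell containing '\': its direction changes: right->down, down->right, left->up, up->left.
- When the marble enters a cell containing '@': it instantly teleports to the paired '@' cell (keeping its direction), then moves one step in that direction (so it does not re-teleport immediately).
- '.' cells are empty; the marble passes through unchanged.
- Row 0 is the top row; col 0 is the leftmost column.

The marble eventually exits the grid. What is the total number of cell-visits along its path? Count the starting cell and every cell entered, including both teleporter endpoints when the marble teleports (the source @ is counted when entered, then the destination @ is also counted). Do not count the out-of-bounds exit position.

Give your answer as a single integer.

Step 1: enter (8,6), '.' pass, move up to (7,6)
Step 2: enter (7,6), '.' pass, move up to (6,6)
Step 3: enter (6,6), '.' pass, move up to (5,6)
Step 4: enter (5,6), '.' pass, move up to (4,6)
Step 5: enter (4,6), '.' pass, move up to (3,6)
Step 6: enter (3,6), '/' deflects up->right, move right to (3,7)
Step 7: enter (3,7), '.' pass, move right to (3,8)
Step 8: enter (3,8), '.' pass, move right to (3,9)
Step 9: at (3,9) — EXIT via right edge, pos 3
Path length (cell visits): 8

Answer: 8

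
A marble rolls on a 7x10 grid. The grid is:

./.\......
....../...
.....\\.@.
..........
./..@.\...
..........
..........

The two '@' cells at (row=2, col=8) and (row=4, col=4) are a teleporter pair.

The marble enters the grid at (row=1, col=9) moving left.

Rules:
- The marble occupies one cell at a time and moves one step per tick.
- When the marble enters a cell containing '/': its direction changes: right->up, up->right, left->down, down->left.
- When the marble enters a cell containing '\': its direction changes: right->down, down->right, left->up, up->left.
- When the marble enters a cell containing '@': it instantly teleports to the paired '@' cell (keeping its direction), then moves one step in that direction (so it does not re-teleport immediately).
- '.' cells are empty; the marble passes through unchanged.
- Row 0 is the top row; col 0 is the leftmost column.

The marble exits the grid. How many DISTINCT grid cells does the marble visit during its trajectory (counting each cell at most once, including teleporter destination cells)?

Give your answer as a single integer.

Answer: 12

Derivation:
Step 1: enter (1,9), '.' pass, move left to (1,8)
Step 2: enter (1,8), '.' pass, move left to (1,7)
Step 3: enter (1,7), '.' pass, move left to (1,6)
Step 4: enter (1,6), '/' deflects left->down, move down to (2,6)
Step 5: enter (2,6), '\' deflects down->right, move right to (2,7)
Step 6: enter (2,7), '.' pass, move right to (2,8)
Step 7: enter (2,8), '@' teleport (2,8)->(4,4), also enter (4,4), move right to (4,5)
Step 8: enter (4,5), '.' pass, move right to (4,6)
Step 9: enter (4,6), '\' deflects right->down, move down to (5,6)
Step 10: enter (5,6), '.' pass, move down to (6,6)
Step 11: enter (6,6), '.' pass, move down to (7,6)
Step 12: at (7,6) — EXIT via bottom edge, pos 6
Distinct cells visited: 12 (path length 12)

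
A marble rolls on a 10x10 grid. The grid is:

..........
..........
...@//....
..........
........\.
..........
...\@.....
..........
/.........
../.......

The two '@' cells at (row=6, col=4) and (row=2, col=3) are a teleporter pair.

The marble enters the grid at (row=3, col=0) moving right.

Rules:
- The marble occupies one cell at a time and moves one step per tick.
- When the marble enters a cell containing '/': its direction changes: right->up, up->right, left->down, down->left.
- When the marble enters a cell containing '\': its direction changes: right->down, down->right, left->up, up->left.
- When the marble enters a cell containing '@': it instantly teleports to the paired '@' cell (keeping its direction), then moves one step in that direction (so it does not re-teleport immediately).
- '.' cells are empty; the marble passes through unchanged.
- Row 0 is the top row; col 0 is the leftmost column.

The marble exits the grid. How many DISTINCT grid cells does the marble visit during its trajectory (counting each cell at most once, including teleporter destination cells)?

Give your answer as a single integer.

Step 1: enter (3,0), '.' pass, move right to (3,1)
Step 2: enter (3,1), '.' pass, move right to (3,2)
Step 3: enter (3,2), '.' pass, move right to (3,3)
Step 4: enter (3,3), '.' pass, move right to (3,4)
Step 5: enter (3,4), '.' pass, move right to (3,5)
Step 6: enter (3,5), '.' pass, move right to (3,6)
Step 7: enter (3,6), '.' pass, move right to (3,7)
Step 8: enter (3,7), '.' pass, move right to (3,8)
Step 9: enter (3,8), '.' pass, move right to (3,9)
Step 10: enter (3,9), '.' pass, move right to (3,10)
Step 11: at (3,10) — EXIT via right edge, pos 3
Distinct cells visited: 10 (path length 10)

Answer: 10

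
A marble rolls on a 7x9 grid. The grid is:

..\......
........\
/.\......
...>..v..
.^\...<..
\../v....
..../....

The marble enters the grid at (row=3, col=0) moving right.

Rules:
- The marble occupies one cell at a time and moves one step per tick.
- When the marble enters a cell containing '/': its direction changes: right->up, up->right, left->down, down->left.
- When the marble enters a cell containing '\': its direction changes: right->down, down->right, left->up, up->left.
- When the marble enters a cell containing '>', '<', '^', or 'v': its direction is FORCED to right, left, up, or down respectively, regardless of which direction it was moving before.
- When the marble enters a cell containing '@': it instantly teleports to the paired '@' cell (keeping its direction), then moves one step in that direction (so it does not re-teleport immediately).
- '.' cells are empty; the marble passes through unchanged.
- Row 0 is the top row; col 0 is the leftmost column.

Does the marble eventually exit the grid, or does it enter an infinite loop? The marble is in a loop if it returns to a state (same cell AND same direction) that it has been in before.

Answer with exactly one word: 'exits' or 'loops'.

Step 1: enter (3,0), '.' pass, move right to (3,1)
Step 2: enter (3,1), '.' pass, move right to (3,2)
Step 3: enter (3,2), '.' pass, move right to (3,3)
Step 4: enter (3,3), '>' forces right->right, move right to (3,4)
Step 5: enter (3,4), '.' pass, move right to (3,5)
Step 6: enter (3,5), '.' pass, move right to (3,6)
Step 7: enter (3,6), 'v' forces right->down, move down to (4,6)
Step 8: enter (4,6), '<' forces down->left, move left to (4,5)
Step 9: enter (4,5), '.' pass, move left to (4,4)
Step 10: enter (4,4), '.' pass, move left to (4,3)
Step 11: enter (4,3), '.' pass, move left to (4,2)
Step 12: enter (4,2), '\' deflects left->up, move up to (3,2)
Step 13: enter (3,2), '.' pass, move up to (2,2)
Step 14: enter (2,2), '\' deflects up->left, move left to (2,1)
Step 15: enter (2,1), '.' pass, move left to (2,0)
Step 16: enter (2,0), '/' deflects left->down, move down to (3,0)
Step 17: enter (3,0), '.' pass, move down to (4,0)
Step 18: enter (4,0), '.' pass, move down to (5,0)
Step 19: enter (5,0), '\' deflects down->right, move right to (5,1)
Step 20: enter (5,1), '.' pass, move right to (5,2)
Step 21: enter (5,2), '.' pass, move right to (5,3)
Step 22: enter (5,3), '/' deflects right->up, move up to (4,3)
Step 23: enter (4,3), '.' pass, move up to (3,3)
Step 24: enter (3,3), '>' forces up->right, move right to (3,4)
Step 25: at (3,4) dir=right — LOOP DETECTED (seen before)

Answer: loops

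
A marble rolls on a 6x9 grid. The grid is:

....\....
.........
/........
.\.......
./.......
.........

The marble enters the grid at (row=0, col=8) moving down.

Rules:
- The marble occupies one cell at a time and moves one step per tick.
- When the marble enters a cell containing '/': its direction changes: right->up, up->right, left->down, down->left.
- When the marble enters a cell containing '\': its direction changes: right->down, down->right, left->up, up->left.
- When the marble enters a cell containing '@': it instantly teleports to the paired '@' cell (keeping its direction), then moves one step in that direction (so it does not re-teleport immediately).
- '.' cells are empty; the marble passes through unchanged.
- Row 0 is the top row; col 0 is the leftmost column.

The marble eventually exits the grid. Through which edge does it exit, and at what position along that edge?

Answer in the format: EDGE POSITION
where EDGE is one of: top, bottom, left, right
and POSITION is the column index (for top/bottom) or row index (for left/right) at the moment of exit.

Answer: bottom 8

Derivation:
Step 1: enter (0,8), '.' pass, move down to (1,8)
Step 2: enter (1,8), '.' pass, move down to (2,8)
Step 3: enter (2,8), '.' pass, move down to (3,8)
Step 4: enter (3,8), '.' pass, move down to (4,8)
Step 5: enter (4,8), '.' pass, move down to (5,8)
Step 6: enter (5,8), '.' pass, move down to (6,8)
Step 7: at (6,8) — EXIT via bottom edge, pos 8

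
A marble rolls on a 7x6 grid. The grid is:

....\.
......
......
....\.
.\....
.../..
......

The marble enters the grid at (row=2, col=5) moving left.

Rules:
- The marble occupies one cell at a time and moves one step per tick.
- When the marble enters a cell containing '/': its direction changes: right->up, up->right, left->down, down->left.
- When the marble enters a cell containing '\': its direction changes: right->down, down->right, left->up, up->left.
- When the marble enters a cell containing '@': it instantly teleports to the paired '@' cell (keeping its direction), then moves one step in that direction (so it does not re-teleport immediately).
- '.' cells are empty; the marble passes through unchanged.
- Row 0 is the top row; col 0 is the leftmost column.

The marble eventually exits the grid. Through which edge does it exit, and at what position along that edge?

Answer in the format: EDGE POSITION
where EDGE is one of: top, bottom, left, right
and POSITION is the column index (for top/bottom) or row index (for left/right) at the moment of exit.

Step 1: enter (2,5), '.' pass, move left to (2,4)
Step 2: enter (2,4), '.' pass, move left to (2,3)
Step 3: enter (2,3), '.' pass, move left to (2,2)
Step 4: enter (2,2), '.' pass, move left to (2,1)
Step 5: enter (2,1), '.' pass, move left to (2,0)
Step 6: enter (2,0), '.' pass, move left to (2,-1)
Step 7: at (2,-1) — EXIT via left edge, pos 2

Answer: left 2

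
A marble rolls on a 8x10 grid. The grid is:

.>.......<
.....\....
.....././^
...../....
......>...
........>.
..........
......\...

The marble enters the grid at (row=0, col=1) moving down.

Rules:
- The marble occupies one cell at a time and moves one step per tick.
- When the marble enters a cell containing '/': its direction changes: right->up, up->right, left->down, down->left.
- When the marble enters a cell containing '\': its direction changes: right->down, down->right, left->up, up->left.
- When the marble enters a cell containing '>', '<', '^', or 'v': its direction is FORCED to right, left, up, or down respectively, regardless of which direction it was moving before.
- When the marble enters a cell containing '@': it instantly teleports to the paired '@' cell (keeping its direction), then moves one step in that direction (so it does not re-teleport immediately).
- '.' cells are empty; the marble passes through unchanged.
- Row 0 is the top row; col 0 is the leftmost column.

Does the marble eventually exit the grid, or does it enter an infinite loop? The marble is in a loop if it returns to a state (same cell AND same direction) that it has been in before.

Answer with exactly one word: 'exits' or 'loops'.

Step 1: enter (0,1), '>' forces down->right, move right to (0,2)
Step 2: enter (0,2), '.' pass, move right to (0,3)
Step 3: enter (0,3), '.' pass, move right to (0,4)
Step 4: enter (0,4), '.' pass, move right to (0,5)
Step 5: enter (0,5), '.' pass, move right to (0,6)
Step 6: enter (0,6), '.' pass, move right to (0,7)
Step 7: enter (0,7), '.' pass, move right to (0,8)
Step 8: enter (0,8), '.' pass, move right to (0,9)
Step 9: enter (0,9), '<' forces right->left, move left to (0,8)
Step 10: enter (0,8), '.' pass, move left to (0,7)
Step 11: enter (0,7), '.' pass, move left to (0,6)
Step 12: enter (0,6), '.' pass, move left to (0,5)
Step 13: enter (0,5), '.' pass, move left to (0,4)
Step 14: enter (0,4), '.' pass, move left to (0,3)
Step 15: enter (0,3), '.' pass, move left to (0,2)
Step 16: enter (0,2), '.' pass, move left to (0,1)
Step 17: enter (0,1), '>' forces left->right, move right to (0,2)
Step 18: at (0,2) dir=right — LOOP DETECTED (seen before)

Answer: loops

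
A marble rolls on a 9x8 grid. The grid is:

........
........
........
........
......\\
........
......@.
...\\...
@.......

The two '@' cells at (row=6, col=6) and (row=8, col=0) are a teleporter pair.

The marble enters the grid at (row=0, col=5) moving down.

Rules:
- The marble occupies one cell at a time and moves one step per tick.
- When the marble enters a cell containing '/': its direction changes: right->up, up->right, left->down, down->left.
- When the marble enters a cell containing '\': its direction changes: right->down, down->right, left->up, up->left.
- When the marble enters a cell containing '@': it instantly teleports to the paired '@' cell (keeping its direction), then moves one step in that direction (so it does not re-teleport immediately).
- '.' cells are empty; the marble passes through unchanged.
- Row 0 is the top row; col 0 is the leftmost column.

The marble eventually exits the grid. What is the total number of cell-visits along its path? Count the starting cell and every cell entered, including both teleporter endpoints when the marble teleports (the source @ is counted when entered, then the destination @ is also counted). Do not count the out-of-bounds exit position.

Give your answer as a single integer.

Answer: 9

Derivation:
Step 1: enter (0,5), '.' pass, move down to (1,5)
Step 2: enter (1,5), '.' pass, move down to (2,5)
Step 3: enter (2,5), '.' pass, move down to (3,5)
Step 4: enter (3,5), '.' pass, move down to (4,5)
Step 5: enter (4,5), '.' pass, move down to (5,5)
Step 6: enter (5,5), '.' pass, move down to (6,5)
Step 7: enter (6,5), '.' pass, move down to (7,5)
Step 8: enter (7,5), '.' pass, move down to (8,5)
Step 9: enter (8,5), '.' pass, move down to (9,5)
Step 10: at (9,5) — EXIT via bottom edge, pos 5
Path length (cell visits): 9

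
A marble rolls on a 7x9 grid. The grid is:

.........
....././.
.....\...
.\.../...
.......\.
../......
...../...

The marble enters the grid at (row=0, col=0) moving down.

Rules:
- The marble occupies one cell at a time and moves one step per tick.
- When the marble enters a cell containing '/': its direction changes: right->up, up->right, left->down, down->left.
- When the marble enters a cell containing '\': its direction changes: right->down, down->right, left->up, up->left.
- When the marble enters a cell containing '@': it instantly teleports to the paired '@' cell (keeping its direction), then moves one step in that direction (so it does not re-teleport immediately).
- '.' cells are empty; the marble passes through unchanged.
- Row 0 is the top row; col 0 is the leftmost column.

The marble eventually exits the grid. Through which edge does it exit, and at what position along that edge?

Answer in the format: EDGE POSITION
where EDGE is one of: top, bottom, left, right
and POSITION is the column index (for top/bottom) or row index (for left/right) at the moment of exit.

Step 1: enter (0,0), '.' pass, move down to (1,0)
Step 2: enter (1,0), '.' pass, move down to (2,0)
Step 3: enter (2,0), '.' pass, move down to (3,0)
Step 4: enter (3,0), '.' pass, move down to (4,0)
Step 5: enter (4,0), '.' pass, move down to (5,0)
Step 6: enter (5,0), '.' pass, move down to (6,0)
Step 7: enter (6,0), '.' pass, move down to (7,0)
Step 8: at (7,0) — EXIT via bottom edge, pos 0

Answer: bottom 0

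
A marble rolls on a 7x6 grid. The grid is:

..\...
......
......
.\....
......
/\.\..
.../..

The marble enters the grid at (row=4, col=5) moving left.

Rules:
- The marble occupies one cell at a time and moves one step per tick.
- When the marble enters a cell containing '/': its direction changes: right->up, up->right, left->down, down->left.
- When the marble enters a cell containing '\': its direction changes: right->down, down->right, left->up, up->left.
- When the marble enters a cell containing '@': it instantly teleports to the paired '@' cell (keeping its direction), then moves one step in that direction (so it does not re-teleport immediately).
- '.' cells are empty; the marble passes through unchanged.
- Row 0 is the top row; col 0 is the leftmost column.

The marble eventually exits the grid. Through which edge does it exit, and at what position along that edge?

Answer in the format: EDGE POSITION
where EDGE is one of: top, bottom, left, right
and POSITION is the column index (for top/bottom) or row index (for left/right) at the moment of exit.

Answer: left 4

Derivation:
Step 1: enter (4,5), '.' pass, move left to (4,4)
Step 2: enter (4,4), '.' pass, move left to (4,3)
Step 3: enter (4,3), '.' pass, move left to (4,2)
Step 4: enter (4,2), '.' pass, move left to (4,1)
Step 5: enter (4,1), '.' pass, move left to (4,0)
Step 6: enter (4,0), '.' pass, move left to (4,-1)
Step 7: at (4,-1) — EXIT via left edge, pos 4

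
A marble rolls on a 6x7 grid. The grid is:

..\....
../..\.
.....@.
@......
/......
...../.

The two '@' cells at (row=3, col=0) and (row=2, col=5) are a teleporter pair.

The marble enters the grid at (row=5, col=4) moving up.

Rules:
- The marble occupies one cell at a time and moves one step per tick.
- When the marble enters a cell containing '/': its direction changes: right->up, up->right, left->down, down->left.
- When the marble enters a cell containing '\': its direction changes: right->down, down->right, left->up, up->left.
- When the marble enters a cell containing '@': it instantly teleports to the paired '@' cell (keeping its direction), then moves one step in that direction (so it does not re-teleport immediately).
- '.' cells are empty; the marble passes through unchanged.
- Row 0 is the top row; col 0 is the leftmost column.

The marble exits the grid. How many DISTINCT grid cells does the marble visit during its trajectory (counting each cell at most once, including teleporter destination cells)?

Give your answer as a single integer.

Answer: 6

Derivation:
Step 1: enter (5,4), '.' pass, move up to (4,4)
Step 2: enter (4,4), '.' pass, move up to (3,4)
Step 3: enter (3,4), '.' pass, move up to (2,4)
Step 4: enter (2,4), '.' pass, move up to (1,4)
Step 5: enter (1,4), '.' pass, move up to (0,4)
Step 6: enter (0,4), '.' pass, move up to (-1,4)
Step 7: at (-1,4) — EXIT via top edge, pos 4
Distinct cells visited: 6 (path length 6)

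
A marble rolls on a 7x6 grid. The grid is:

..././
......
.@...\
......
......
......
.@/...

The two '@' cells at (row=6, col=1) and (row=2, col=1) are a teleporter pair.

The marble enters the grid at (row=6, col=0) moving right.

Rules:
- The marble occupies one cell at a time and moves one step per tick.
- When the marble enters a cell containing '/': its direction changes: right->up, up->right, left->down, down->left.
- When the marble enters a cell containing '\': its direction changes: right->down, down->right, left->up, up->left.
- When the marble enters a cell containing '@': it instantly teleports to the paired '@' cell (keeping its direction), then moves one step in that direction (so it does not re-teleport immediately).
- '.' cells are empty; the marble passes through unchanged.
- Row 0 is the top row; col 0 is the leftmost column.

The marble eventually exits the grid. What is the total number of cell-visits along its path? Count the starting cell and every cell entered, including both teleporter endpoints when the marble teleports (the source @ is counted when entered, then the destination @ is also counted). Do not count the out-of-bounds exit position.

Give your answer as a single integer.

Step 1: enter (6,0), '.' pass, move right to (6,1)
Step 2: enter (6,1), '@' teleport (6,1)->(2,1), also enter (2,1), move right to (2,2)
Step 3: enter (2,2), '.' pass, move right to (2,3)
Step 4: enter (2,3), '.' pass, move right to (2,4)
Step 5: enter (2,4), '.' pass, move right to (2,5)
Step 6: enter (2,5), '\' deflects right->down, move down to (3,5)
Step 7: enter (3,5), '.' pass, move down to (4,5)
Step 8: enter (4,5), '.' pass, move down to (5,5)
Step 9: enter (5,5), '.' pass, move down to (6,5)
Step 10: enter (6,5), '.' pass, move down to (7,5)
Step 11: at (7,5) — EXIT via bottom edge, pos 5
Path length (cell visits): 11

Answer: 11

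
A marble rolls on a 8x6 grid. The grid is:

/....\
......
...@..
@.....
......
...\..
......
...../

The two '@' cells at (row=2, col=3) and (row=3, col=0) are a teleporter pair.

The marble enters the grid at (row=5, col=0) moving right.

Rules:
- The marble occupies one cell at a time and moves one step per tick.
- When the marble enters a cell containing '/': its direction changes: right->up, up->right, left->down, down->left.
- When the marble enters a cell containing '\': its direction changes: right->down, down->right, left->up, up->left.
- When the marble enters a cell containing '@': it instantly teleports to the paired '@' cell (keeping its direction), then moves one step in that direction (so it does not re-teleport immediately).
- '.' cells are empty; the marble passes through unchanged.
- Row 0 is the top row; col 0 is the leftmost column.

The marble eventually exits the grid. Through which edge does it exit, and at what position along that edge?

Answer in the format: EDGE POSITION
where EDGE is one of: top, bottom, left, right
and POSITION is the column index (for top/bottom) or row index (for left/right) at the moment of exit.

Answer: bottom 3

Derivation:
Step 1: enter (5,0), '.' pass, move right to (5,1)
Step 2: enter (5,1), '.' pass, move right to (5,2)
Step 3: enter (5,2), '.' pass, move right to (5,3)
Step 4: enter (5,3), '\' deflects right->down, move down to (6,3)
Step 5: enter (6,3), '.' pass, move down to (7,3)
Step 6: enter (7,3), '.' pass, move down to (8,3)
Step 7: at (8,3) — EXIT via bottom edge, pos 3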